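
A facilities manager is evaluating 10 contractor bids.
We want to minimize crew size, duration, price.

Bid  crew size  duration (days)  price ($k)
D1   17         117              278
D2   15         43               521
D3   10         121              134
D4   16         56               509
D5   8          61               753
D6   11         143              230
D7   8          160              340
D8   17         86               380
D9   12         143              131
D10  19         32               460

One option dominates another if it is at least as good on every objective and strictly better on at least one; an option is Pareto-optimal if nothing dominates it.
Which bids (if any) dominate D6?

D3

D3: crew size 10≤11, duration 121≤143, price 134≤230 — dominates D6.
Others (D1, D2, D4, D5, D7, D8, D9, D10) are each worse than D6 on at least one objective.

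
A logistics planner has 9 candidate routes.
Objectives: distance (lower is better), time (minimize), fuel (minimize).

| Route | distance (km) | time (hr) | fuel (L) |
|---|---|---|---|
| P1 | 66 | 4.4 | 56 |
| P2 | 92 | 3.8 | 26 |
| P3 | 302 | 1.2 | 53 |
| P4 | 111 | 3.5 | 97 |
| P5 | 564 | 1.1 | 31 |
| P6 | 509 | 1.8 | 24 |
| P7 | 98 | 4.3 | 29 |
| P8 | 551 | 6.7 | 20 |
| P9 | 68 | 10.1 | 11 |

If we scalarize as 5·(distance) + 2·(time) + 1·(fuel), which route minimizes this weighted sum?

P1: 5·66 + 2·4.4 + 1·56 = 394.8
P2: 5·92 + 2·3.8 + 1·26 = 493.6
P3: 5·302 + 2·1.2 + 1·53 = 1565.4
P4: 5·111 + 2·3.5 + 1·97 = 659.0
P5: 5·564 + 2·1.1 + 1·31 = 2853.2
P6: 5·509 + 2·1.8 + 1·24 = 2572.6
P7: 5·98 + 2·4.3 + 1·29 = 527.6
P8: 5·551 + 2·6.7 + 1·20 = 2788.4
P9: 5·68 + 2·10.1 + 1·11 = 371.2
Lowest: P9 at 371.2.

P9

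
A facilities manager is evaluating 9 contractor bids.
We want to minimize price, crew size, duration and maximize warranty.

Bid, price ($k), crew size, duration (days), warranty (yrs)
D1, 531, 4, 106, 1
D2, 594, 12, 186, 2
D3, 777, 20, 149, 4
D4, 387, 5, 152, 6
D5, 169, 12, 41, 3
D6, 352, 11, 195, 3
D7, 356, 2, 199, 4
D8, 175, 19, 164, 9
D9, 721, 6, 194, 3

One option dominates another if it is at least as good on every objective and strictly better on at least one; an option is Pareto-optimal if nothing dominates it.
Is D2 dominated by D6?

No

D6 vs D2: D6 is worse on duration (195 vs 186), so it does not dominate D2.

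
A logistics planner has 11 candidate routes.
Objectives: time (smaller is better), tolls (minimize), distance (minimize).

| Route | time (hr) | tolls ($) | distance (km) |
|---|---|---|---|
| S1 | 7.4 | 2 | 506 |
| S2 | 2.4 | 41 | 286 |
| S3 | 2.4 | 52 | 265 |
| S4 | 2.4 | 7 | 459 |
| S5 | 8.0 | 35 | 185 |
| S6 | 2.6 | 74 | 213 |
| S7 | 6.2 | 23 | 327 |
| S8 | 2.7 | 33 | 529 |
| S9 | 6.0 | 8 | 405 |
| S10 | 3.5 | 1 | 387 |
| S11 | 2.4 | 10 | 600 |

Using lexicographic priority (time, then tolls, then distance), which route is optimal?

S4

First minimize time: best is 2.4, kept {S2, S3, S4, S11}.
Then minimize tolls: best is 7, kept {S4}.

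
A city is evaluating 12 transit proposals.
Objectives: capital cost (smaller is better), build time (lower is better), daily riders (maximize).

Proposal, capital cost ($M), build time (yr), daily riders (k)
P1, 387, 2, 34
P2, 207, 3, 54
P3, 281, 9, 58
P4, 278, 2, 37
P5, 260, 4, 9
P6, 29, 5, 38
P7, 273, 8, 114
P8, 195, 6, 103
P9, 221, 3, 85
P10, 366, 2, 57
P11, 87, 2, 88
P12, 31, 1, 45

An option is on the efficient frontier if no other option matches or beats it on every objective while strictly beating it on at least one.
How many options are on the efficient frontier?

P1: dominated by P4 (capital cost 278≤387, build time 2≤2, daily riders 37≥34).
P2: dominated by P11 (capital cost 87≤207, build time 2≤3, daily riders 88≥54).
P3: dominated by P7 (capital cost 273≤281, build time 8≤9, daily riders 114≥58).
P4: dominated by P11 (capital cost 87≤278, build time 2≤2, daily riders 88≥37).
P5: dominated by P2 (capital cost 207≤260, build time 3≤4, daily riders 54≥9).
P6: not dominated (best capital cost).
P7: not dominated (best daily riders).
P8: not dominated.
P9: dominated by P11 (capital cost 87≤221, build time 2≤3, daily riders 88≥85).
P10: dominated by P11 (capital cost 87≤366, build time 2≤2, daily riders 88≥57).
P11: not dominated.
P12: not dominated (best build time).
Pareto-optimal: P6, P7, P8, P11, P12 → 5.

5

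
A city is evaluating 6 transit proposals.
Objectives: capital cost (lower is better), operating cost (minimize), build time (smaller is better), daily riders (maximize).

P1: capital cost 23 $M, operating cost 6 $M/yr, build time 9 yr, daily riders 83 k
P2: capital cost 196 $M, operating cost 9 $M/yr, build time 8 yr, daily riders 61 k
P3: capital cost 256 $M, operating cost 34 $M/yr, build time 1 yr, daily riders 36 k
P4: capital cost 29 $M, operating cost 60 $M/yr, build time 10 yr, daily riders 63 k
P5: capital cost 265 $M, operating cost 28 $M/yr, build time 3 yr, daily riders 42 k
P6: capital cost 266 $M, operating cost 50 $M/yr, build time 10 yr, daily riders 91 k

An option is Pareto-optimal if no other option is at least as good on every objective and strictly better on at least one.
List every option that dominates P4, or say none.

P1

P1: capital cost 23≤29, operating cost 6≤60, build time 9≤10, daily riders 83≥63 — dominates P4.
Others (P2, P3, P5, P6) are each worse than P4 on at least one objective.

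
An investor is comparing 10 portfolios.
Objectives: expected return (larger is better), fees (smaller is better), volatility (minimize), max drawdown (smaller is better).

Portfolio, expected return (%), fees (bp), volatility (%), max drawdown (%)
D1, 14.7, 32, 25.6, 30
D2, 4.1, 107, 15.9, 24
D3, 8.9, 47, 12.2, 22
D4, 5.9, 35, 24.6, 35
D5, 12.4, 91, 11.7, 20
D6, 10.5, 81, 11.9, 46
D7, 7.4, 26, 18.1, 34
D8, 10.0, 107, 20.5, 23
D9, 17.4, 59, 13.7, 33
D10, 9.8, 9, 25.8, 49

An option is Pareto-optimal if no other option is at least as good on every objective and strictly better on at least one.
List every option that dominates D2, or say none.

D3, D5

D3: expected return 8.9≥4.1, fees 47≤107, volatility 12.2≤15.9, max drawdown 22≤24 — dominates D2.
D5: expected return 12.4≥4.1, fees 91≤107, volatility 11.7≤15.9, max drawdown 20≤24 — dominates D2.
Others (D1, D4, D6, D7, D8, D9, D10) are each worse than D2 on at least one objective.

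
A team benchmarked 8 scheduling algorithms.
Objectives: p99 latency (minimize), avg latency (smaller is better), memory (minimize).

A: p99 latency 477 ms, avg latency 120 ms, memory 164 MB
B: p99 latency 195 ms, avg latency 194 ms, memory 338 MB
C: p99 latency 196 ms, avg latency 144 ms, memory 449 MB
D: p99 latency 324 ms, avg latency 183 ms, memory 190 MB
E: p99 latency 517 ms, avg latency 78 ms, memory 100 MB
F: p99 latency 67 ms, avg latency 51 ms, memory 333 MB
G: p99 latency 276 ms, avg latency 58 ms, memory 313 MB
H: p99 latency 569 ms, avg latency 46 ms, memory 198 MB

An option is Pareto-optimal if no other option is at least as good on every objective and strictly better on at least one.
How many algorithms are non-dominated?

A: not dominated.
B: dominated by F (p99 latency 67≤195, avg latency 51≤194, memory 333≤338).
C: dominated by F (p99 latency 67≤196, avg latency 51≤144, memory 333≤449).
D: not dominated.
E: not dominated (best memory).
F: not dominated (best p99 latency).
G: not dominated.
H: not dominated (best avg latency).
Pareto-optimal: A, D, E, F, G, H → 6.

6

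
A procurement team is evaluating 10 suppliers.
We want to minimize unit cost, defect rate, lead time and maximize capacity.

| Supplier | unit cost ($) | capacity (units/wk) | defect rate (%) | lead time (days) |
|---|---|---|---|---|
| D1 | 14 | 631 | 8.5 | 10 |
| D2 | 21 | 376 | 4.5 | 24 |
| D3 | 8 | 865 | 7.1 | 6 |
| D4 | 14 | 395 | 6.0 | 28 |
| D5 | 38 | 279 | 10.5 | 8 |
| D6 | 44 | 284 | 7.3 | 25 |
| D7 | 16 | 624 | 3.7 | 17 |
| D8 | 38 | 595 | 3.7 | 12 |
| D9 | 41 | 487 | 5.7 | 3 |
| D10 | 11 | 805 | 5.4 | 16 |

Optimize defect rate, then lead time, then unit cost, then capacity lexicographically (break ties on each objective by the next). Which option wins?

D8

First minimize defect rate: best is 3.7, kept {D7, D8}.
Then minimize lead time: best is 12, kept {D8}.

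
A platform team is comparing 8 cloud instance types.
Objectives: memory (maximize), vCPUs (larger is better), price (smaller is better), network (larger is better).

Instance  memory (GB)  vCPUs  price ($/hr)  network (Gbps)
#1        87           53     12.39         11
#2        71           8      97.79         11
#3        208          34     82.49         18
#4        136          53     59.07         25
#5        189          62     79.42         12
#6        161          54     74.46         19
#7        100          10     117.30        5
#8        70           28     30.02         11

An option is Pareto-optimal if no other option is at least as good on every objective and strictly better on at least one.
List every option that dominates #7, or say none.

#3, #4, #5, #6

#3: memory 208≥100, vCPUs 34≥10, price 82.49≤117.30, network 18≥5 — dominates #7.
#4: memory 136≥100, vCPUs 53≥10, price 59.07≤117.30, network 25≥5 — dominates #7.
#5: memory 189≥100, vCPUs 62≥10, price 79.42≤117.30, network 12≥5 — dominates #7.
#6: memory 161≥100, vCPUs 54≥10, price 74.46≤117.30, network 19≥5 — dominates #7.
Others (#1, #2, #8) are each worse than #7 on at least one objective.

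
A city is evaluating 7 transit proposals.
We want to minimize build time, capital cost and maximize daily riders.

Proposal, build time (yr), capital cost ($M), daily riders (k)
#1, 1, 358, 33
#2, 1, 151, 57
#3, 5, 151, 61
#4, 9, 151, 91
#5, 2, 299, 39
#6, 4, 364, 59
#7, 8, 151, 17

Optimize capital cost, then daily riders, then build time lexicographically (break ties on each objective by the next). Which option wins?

#4

First minimize capital cost: best is 151, kept {#2, #3, #4, #7}.
Then maximize daily riders: best is 91, kept {#4}.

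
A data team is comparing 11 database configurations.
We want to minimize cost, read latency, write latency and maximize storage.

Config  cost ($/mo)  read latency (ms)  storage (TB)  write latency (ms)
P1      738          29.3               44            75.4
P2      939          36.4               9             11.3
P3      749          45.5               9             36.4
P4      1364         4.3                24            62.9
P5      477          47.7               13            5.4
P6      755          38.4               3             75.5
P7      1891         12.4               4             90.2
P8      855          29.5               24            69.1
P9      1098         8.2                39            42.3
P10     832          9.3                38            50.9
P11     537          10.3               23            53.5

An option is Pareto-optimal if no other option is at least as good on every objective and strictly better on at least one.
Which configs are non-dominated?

P1: not dominated (best storage).
P2: not dominated.
P3: not dominated.
P4: not dominated (best read latency).
P5: not dominated (best cost).
P6: dominated by P1 (cost 738≤755, read latency 29.3≤38.4, storage 44≥3, write latency 75.4≤75.5).
P7: dominated by P4 (cost 1364≤1891, read latency 4.3≤12.4, storage 24≥4, write latency 62.9≤90.2).
P8: dominated by P10 (cost 832≤855, read latency 9.3≤29.5, storage 38≥24, write latency 50.9≤69.1).
P9: not dominated.
P10: not dominated.
P11: not dominated.

P1, P2, P3, P4, P5, P9, P10, P11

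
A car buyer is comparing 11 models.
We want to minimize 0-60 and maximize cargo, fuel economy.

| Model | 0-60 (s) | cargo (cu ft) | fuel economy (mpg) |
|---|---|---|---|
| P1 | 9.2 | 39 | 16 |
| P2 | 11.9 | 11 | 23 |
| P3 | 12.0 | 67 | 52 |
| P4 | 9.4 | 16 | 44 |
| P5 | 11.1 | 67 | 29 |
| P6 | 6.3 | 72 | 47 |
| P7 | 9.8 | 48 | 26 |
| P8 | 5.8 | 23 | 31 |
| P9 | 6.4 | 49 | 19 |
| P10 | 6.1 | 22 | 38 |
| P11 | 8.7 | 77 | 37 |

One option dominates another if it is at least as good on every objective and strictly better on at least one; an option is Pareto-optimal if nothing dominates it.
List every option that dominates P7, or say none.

P6, P11

P6: 0-60 6.3≤9.8, cargo 72≥48, fuel economy 47≥26 — dominates P7.
P11: 0-60 8.7≤9.8, cargo 77≥48, fuel economy 37≥26 — dominates P7.
Others (P1, P2, P3, P4, P5, P8, P9, P10) are each worse than P7 on at least one objective.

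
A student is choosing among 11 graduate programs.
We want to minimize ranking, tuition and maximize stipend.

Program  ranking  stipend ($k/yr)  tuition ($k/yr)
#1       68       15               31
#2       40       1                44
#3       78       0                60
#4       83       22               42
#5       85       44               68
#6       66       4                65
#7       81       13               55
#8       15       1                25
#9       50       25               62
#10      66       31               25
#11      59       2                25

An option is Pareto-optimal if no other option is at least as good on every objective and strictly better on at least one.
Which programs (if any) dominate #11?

none

#1: worse on ranking (68 vs 59).
#2: worse on stipend (1 vs 2).
#3: worse on ranking (78 vs 59).
#4: worse on ranking (83 vs 59).
#5: worse on ranking (85 vs 59).
#6: worse on ranking (66 vs 59).
#7: worse on ranking (81 vs 59).
#8: worse on stipend (1 vs 2).
#9: worse on tuition (62 vs 25).
#10: worse on ranking (66 vs 59).
No option dominates #11.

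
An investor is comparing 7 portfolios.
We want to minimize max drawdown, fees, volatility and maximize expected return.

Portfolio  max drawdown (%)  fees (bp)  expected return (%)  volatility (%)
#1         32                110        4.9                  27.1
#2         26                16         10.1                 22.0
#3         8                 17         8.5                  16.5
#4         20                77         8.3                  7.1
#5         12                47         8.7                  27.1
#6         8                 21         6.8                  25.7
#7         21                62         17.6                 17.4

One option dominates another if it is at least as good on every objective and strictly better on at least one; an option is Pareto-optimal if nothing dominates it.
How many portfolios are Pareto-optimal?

#1: dominated by #2 (max drawdown 26≤32, fees 16≤110, expected return 10.1≥4.9, volatility 22.0≤27.1).
#2: not dominated (best fees).
#3: not dominated.
#4: not dominated (best volatility).
#5: not dominated.
#6: dominated by #3 (max drawdown 8≤8, fees 17≤21, expected return 8.5≥6.8, volatility 16.5≤25.7).
#7: not dominated (best expected return).
Pareto-optimal: #2, #3, #4, #5, #7 → 5.

5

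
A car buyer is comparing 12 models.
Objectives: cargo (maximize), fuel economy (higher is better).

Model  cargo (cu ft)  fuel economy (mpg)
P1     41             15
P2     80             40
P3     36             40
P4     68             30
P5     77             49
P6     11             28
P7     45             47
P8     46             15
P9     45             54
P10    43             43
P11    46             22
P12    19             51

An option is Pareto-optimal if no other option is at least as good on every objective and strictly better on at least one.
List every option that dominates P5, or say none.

P1: worse on cargo (41 vs 77).
P2: worse on fuel economy (40 vs 49).
P3: worse on cargo (36 vs 77).
P4: worse on cargo (68 vs 77).
P6: worse on cargo (11 vs 77).
P7: worse on cargo (45 vs 77).
P8: worse on cargo (46 vs 77).
P9: worse on cargo (45 vs 77).
P10: worse on cargo (43 vs 77).
P11: worse on cargo (46 vs 77).
P12: worse on cargo (19 vs 77).
No option dominates P5.

none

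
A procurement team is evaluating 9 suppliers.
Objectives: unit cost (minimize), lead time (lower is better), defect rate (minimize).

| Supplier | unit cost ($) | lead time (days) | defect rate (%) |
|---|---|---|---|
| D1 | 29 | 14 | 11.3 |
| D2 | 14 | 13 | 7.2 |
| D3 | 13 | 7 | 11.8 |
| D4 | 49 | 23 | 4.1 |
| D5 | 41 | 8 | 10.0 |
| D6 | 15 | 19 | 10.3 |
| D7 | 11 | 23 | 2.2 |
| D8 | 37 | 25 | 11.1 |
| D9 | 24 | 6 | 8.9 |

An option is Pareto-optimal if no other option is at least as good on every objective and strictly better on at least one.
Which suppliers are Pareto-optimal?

D2, D3, D7, D9

D1: dominated by D2 (unit cost 14≤29, lead time 13≤14, defect rate 7.2≤11.3).
D2: not dominated.
D3: not dominated.
D4: dominated by D7 (unit cost 11≤49, lead time 23≤23, defect rate 2.2≤4.1).
D5: dominated by D9 (unit cost 24≤41, lead time 6≤8, defect rate 8.9≤10.0).
D6: dominated by D2 (unit cost 14≤15, lead time 13≤19, defect rate 7.2≤10.3).
D7: not dominated (best unit cost).
D8: dominated by D2 (unit cost 14≤37, lead time 13≤25, defect rate 7.2≤11.1).
D9: not dominated (best lead time).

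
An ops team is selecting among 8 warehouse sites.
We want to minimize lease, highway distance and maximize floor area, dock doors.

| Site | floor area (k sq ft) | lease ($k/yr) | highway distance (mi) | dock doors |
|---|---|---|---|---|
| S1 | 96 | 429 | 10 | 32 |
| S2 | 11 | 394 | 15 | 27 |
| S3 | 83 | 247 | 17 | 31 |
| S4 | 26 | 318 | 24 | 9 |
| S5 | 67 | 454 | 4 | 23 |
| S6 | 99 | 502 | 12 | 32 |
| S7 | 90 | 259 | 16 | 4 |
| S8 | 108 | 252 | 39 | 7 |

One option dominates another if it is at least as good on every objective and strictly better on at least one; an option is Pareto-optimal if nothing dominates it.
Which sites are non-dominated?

S1, S2, S3, S5, S6, S7, S8

S1: not dominated.
S2: not dominated.
S3: not dominated (best lease).
S4: dominated by S3 (floor area 83≥26, lease 247≤318, highway distance 17≤24, dock doors 31≥9).
S5: not dominated (best highway distance).
S6: not dominated.
S7: not dominated.
S8: not dominated (best floor area).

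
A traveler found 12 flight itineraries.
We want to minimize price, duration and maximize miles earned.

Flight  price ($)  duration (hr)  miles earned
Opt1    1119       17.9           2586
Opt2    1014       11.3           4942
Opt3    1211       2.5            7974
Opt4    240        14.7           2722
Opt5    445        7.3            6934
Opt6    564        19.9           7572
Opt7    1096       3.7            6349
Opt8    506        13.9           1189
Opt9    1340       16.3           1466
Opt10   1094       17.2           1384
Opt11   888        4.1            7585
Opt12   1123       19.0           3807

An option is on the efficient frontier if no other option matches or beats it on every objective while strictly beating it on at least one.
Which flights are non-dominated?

Opt1: dominated by Opt2 (price 1014≤1119, duration 11.3≤17.9, miles earned 4942≥2586).
Opt2: dominated by Opt5 (price 445≤1014, duration 7.3≤11.3, miles earned 6934≥4942).
Opt3: not dominated (best duration).
Opt4: not dominated (best price).
Opt5: not dominated.
Opt6: not dominated.
Opt7: not dominated.
Opt8: dominated by Opt5 (price 445≤506, duration 7.3≤13.9, miles earned 6934≥1189).
Opt9: dominated by Opt2 (price 1014≤1340, duration 11.3≤16.3, miles earned 4942≥1466).
Opt10: dominated by Opt2 (price 1014≤1094, duration 11.3≤17.2, miles earned 4942≥1384).
Opt11: not dominated.
Opt12: dominated by Opt2 (price 1014≤1123, duration 11.3≤19.0, miles earned 4942≥3807).

Opt3, Opt4, Opt5, Opt6, Opt7, Opt11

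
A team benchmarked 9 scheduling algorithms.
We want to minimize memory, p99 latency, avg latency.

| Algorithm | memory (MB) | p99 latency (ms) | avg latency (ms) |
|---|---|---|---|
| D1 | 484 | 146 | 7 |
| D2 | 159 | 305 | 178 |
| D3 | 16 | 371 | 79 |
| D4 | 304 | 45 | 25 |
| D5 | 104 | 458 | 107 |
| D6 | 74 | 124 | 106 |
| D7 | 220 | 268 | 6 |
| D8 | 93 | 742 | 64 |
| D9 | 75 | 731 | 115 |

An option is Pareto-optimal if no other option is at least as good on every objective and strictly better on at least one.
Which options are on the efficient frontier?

D1: not dominated.
D2: dominated by D6 (memory 74≤159, p99 latency 124≤305, avg latency 106≤178).
D3: not dominated (best memory).
D4: not dominated (best p99 latency).
D5: dominated by D3 (memory 16≤104, p99 latency 371≤458, avg latency 79≤107).
D6: not dominated.
D7: not dominated (best avg latency).
D8: not dominated.
D9: dominated by D3 (memory 16≤75, p99 latency 371≤731, avg latency 79≤115).

D1, D3, D4, D6, D7, D8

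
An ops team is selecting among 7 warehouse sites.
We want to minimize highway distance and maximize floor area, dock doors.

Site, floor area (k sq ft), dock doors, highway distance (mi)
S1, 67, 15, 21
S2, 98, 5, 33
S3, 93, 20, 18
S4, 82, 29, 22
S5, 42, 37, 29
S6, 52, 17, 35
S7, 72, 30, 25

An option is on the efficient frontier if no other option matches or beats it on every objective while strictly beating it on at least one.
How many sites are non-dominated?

5

S1: dominated by S3 (floor area 93≥67, dock doors 20≥15, highway distance 18≤21).
S2: not dominated (best floor area).
S3: not dominated (best highway distance).
S4: not dominated.
S5: not dominated (best dock doors).
S6: dominated by S3 (floor area 93≥52, dock doors 20≥17, highway distance 18≤35).
S7: not dominated.
Pareto-optimal: S2, S3, S4, S5, S7 → 5.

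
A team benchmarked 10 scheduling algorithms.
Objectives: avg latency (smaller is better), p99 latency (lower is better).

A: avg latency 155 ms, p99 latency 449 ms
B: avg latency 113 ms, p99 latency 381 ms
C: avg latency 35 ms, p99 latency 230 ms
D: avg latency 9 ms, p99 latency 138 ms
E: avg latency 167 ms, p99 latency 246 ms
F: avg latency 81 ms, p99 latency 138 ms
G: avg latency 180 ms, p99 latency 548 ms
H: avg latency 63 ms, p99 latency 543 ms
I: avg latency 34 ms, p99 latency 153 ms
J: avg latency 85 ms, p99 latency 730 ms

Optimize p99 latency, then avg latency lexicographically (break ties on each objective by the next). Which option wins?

D

First minimize p99 latency: best is 138, kept {D, F}.
Then minimize avg latency: best is 9, kept {D}.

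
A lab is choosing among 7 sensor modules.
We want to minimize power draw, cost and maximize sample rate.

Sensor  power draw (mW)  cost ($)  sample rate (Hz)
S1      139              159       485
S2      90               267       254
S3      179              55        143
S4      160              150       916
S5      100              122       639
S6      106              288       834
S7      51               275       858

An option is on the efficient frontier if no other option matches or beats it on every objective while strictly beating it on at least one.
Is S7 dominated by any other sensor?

S1: worse on power draw (139 vs 51).
S2: worse on power draw (90 vs 51).
S3: worse on power draw (179 vs 51).
S4: worse on power draw (160 vs 51).
S5: worse on power draw (100 vs 51).
S6: worse on power draw (106 vs 51).
No option is at least as good as S7 on every objective and strictly better on one.

No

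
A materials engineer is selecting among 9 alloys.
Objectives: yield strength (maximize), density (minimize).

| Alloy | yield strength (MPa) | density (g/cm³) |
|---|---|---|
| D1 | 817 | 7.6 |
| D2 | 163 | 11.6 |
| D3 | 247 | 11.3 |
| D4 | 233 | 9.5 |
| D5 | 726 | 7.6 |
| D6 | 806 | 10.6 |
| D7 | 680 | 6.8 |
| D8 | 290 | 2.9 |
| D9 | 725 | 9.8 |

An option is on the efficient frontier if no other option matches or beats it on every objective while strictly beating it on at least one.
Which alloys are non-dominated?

D1, D7, D8

D1: not dominated (best yield strength).
D2: dominated by D1 (yield strength 817≥163, density 7.6≤11.6).
D3: dominated by D1 (yield strength 817≥247, density 7.6≤11.3).
D4: dominated by D1 (yield strength 817≥233, density 7.6≤9.5).
D5: dominated by D1 (yield strength 817≥726, density 7.6≤7.6).
D6: dominated by D1 (yield strength 817≥806, density 7.6≤10.6).
D7: not dominated.
D8: not dominated (best density).
D9: dominated by D1 (yield strength 817≥725, density 7.6≤9.8).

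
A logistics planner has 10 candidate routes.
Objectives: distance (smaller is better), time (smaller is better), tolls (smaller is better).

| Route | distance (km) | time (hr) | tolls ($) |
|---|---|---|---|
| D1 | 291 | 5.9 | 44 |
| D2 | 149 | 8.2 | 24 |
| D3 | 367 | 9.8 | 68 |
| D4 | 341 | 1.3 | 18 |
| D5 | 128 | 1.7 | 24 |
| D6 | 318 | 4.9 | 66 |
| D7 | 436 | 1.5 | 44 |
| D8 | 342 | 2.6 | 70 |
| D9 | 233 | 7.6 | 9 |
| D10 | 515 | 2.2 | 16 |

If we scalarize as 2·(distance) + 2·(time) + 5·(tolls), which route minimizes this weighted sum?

D5

D1: 2·291 + 2·5.9 + 5·44 = 813.8
D2: 2·149 + 2·8.2 + 5·24 = 434.4
D3: 2·367 + 2·9.8 + 5·68 = 1093.6
D4: 2·341 + 2·1.3 + 5·18 = 774.6
D5: 2·128 + 2·1.7 + 5·24 = 379.4
D6: 2·318 + 2·4.9 + 5·66 = 975.8
D7: 2·436 + 2·1.5 + 5·44 = 1095.0
D8: 2·342 + 2·2.6 + 5·70 = 1039.2
D9: 2·233 + 2·7.6 + 5·9 = 526.2
D10: 2·515 + 2·2.2 + 5·16 = 1114.4
Lowest: D5 at 379.4.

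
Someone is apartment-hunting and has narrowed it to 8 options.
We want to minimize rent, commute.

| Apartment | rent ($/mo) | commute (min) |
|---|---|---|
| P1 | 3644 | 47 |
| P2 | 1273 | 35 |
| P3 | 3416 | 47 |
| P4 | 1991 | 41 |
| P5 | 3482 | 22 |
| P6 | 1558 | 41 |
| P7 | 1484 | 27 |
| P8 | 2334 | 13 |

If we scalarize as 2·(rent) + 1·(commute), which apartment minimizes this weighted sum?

P2

P1: 2·3644 + 1·47 = 7335
P2: 2·1273 + 1·35 = 2581
P3: 2·3416 + 1·47 = 6879
P4: 2·1991 + 1·41 = 4023
P5: 2·3482 + 1·22 = 6986
P6: 2·1558 + 1·41 = 3157
P7: 2·1484 + 1·27 = 2995
P8: 2·2334 + 1·13 = 4681
Lowest: P2 at 2581.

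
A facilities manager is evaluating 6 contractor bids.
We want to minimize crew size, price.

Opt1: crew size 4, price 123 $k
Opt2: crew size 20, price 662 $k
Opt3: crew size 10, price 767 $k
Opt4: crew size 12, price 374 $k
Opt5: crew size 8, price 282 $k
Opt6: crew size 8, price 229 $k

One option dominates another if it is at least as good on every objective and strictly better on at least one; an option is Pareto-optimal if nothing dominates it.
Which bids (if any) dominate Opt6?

Opt1

Opt1: crew size 4≤8, price 123≤229 — dominates Opt6.
Others (Opt2, Opt3, Opt4, Opt5) are each worse than Opt6 on at least one objective.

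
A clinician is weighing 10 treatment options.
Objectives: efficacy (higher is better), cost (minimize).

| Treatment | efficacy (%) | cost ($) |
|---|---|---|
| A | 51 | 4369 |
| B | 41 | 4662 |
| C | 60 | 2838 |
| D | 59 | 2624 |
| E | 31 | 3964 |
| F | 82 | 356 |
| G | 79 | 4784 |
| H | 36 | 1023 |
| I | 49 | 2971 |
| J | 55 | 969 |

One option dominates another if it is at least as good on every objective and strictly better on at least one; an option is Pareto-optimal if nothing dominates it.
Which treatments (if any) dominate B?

A, C, D, F, I, J

A: efficacy 51≥41, cost 4369≤4662 — dominates B.
C: efficacy 60≥41, cost 2838≤4662 — dominates B.
D: efficacy 59≥41, cost 2624≤4662 — dominates B.
F: efficacy 82≥41, cost 356≤4662 — dominates B.
I: efficacy 49≥41, cost 2971≤4662 — dominates B.
J: efficacy 55≥41, cost 969≤4662 — dominates B.
Others (E, G, H) are each worse than B on at least one objective.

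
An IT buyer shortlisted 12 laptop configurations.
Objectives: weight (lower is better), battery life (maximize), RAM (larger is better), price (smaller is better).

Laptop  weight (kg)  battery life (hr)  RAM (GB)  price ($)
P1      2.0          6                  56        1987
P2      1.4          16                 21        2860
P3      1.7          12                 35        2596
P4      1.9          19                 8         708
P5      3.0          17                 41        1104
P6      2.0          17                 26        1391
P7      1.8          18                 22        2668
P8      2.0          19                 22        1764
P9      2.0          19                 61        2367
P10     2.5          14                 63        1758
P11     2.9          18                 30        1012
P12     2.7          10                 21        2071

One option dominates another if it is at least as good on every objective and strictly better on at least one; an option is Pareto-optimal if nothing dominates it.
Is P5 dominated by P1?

P1 vs P5: P1 is worse on battery life (6 vs 17), so it does not dominate P5.

No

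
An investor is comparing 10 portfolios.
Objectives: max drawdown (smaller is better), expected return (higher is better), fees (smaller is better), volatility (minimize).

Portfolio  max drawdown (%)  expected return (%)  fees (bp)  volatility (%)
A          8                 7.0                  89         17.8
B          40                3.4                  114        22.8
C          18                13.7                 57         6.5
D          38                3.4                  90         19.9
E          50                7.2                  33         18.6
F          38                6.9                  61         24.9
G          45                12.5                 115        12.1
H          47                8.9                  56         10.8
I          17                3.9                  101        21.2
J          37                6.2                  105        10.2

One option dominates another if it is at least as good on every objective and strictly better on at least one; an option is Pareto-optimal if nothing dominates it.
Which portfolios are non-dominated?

A, C, E, H

A: not dominated (best max drawdown).
B: dominated by A (max drawdown 8≤40, expected return 7.0≥3.4, fees 89≤114, volatility 17.8≤22.8).
C: not dominated (best expected return).
D: dominated by A (max drawdown 8≤38, expected return 7.0≥3.4, fees 89≤90, volatility 17.8≤19.9).
E: not dominated (best fees).
F: dominated by C (max drawdown 18≤38, expected return 13.7≥6.9, fees 57≤61, volatility 6.5≤24.9).
G: dominated by C (max drawdown 18≤45, expected return 13.7≥12.5, fees 57≤115, volatility 6.5≤12.1).
H: not dominated.
I: dominated by A (max drawdown 8≤17, expected return 7.0≥3.9, fees 89≤101, volatility 17.8≤21.2).
J: dominated by C (max drawdown 18≤37, expected return 13.7≥6.2, fees 57≤105, volatility 6.5≤10.2).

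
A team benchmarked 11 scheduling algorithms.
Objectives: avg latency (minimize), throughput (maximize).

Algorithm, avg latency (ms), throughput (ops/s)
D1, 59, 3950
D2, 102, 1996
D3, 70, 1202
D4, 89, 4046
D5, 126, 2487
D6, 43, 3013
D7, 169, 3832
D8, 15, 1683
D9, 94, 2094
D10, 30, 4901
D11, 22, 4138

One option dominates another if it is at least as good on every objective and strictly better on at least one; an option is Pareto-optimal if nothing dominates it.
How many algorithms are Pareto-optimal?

3

D1: dominated by D10 (avg latency 30≤59, throughput 4901≥3950).
D2: dominated by D1 (avg latency 59≤102, throughput 3950≥1996).
D3: dominated by D1 (avg latency 59≤70, throughput 3950≥1202).
D4: dominated by D10 (avg latency 30≤89, throughput 4901≥4046).
D5: dominated by D1 (avg latency 59≤126, throughput 3950≥2487).
D6: dominated by D10 (avg latency 30≤43, throughput 4901≥3013).
D7: dominated by D1 (avg latency 59≤169, throughput 3950≥3832).
D8: not dominated (best avg latency).
D9: dominated by D1 (avg latency 59≤94, throughput 3950≥2094).
D10: not dominated (best throughput).
D11: not dominated.
Pareto-optimal: D8, D10, D11 → 3.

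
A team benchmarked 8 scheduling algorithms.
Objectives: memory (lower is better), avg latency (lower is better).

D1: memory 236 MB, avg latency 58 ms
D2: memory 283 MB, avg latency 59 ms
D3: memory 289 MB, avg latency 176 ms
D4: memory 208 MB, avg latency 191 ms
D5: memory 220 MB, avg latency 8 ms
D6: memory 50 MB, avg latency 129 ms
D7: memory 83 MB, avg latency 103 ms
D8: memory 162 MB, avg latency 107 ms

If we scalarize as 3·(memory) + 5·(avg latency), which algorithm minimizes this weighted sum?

D1: 3·236 + 5·58 = 998
D2: 3·283 + 5·59 = 1144
D3: 3·289 + 5·176 = 1747
D4: 3·208 + 5·191 = 1579
D5: 3·220 + 5·8 = 700
D6: 3·50 + 5·129 = 795
D7: 3·83 + 5·103 = 764
D8: 3·162 + 5·107 = 1021
Lowest: D5 at 700.

D5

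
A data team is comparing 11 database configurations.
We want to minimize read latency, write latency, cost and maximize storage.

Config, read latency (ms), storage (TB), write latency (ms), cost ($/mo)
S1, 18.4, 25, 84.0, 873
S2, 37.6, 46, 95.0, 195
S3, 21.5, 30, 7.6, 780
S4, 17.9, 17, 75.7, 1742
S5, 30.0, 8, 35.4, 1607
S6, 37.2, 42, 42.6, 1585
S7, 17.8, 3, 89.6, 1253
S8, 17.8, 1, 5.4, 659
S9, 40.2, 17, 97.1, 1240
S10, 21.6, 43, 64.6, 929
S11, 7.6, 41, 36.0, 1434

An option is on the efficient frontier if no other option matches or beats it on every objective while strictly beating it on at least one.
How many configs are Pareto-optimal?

8

S1: not dominated.
S2: not dominated (best storage).
S3: not dominated.
S4: dominated by S11 (read latency 7.6≤17.9, storage 41≥17, write latency 36.0≤75.7, cost 1434≤1742).
S5: dominated by S3 (read latency 21.5≤30.0, storage 30≥8, write latency 7.6≤35.4, cost 780≤1607).
S6: not dominated.
S7: not dominated.
S8: not dominated (best write latency).
S9: dominated by S1 (read latency 18.4≤40.2, storage 25≥17, write latency 84.0≤97.1, cost 873≤1240).
S10: not dominated.
S11: not dominated (best read latency).
Pareto-optimal: S1, S2, S3, S6, S7, S8, S10, S11 → 8.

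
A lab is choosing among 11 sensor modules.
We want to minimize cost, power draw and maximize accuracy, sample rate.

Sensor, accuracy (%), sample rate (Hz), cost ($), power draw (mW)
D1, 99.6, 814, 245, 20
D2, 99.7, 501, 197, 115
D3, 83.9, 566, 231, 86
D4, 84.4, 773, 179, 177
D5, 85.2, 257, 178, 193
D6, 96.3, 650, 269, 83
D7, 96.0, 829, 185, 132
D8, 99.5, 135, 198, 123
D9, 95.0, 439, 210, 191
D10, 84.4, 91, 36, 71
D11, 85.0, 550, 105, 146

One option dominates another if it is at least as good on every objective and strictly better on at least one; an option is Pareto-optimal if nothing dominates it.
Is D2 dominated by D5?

D5 vs D2: D5 is worse on accuracy (85.2 vs 99.7), so it does not dominate D2.

No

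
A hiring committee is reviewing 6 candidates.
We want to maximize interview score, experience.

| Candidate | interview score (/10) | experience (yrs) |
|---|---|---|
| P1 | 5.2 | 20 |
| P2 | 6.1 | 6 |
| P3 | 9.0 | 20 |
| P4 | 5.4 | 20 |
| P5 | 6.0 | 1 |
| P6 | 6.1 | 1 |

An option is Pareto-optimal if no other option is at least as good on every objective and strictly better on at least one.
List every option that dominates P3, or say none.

P1: worse on interview score (5.2 vs 9.0).
P2: worse on interview score (6.1 vs 9.0).
P4: worse on interview score (5.4 vs 9.0).
P5: worse on interview score (6.0 vs 9.0).
P6: worse on interview score (6.1 vs 9.0).
No option dominates P3.

none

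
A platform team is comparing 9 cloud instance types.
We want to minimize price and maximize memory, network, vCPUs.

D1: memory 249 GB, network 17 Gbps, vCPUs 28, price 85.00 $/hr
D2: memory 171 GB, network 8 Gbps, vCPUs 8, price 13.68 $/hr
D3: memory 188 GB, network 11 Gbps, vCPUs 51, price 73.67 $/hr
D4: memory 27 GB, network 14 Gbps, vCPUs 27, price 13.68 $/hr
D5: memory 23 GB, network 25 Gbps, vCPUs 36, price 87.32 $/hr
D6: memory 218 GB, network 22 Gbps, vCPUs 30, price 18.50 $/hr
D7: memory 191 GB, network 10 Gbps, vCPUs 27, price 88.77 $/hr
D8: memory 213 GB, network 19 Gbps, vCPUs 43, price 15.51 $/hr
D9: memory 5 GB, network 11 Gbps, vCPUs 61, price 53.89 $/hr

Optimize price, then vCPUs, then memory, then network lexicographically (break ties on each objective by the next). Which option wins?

D4

First minimize price: best is 13.68, kept {D2, D4}.
Then maximize vCPUs: best is 27, kept {D4}.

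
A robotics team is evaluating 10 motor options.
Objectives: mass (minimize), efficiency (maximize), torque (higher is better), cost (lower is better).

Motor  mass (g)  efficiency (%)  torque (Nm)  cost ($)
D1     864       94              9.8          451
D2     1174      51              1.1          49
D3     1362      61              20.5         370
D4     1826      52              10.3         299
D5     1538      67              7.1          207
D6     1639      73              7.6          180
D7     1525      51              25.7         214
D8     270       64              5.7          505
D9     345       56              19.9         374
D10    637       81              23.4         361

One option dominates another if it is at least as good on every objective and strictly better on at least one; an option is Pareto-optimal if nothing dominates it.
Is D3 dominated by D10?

D10 vs D3: mass 637≤1362, efficiency 81≥61, torque 23.4≥20.5, cost 361≤370 — D10 is at least as good on every objective with at least one strict improvement.

Yes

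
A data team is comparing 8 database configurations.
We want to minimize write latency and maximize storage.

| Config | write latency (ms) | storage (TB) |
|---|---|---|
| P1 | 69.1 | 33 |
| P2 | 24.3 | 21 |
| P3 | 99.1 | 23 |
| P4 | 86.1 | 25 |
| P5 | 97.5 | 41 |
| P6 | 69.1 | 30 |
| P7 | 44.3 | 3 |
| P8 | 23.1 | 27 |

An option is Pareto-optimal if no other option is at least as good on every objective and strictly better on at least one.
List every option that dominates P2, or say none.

P8: write latency 23.1≤24.3, storage 27≥21 — dominates P2.
Others (P1, P3, P4, P5, P6, P7) are each worse than P2 on at least one objective.

P8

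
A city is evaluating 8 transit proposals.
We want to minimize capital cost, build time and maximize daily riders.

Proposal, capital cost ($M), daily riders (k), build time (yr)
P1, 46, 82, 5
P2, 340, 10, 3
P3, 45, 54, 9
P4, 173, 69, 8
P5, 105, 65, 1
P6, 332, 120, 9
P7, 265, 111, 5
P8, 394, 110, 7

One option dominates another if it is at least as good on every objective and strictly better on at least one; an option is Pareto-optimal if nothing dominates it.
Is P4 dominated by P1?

P1 vs P4: capital cost 46≤173, daily riders 82≥69, build time 5≤8 — P1 is at least as good on every objective with at least one strict improvement.

Yes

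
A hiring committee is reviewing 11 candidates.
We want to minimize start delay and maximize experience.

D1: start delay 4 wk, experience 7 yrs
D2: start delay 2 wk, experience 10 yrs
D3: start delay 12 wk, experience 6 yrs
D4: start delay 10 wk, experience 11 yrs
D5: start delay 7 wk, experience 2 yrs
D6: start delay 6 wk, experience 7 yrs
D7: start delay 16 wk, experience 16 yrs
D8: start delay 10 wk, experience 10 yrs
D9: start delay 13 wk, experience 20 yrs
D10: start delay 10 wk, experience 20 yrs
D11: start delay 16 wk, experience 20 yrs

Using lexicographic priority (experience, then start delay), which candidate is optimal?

First maximize experience: best is 20, kept {D9, D10, D11}.
Then minimize start delay: best is 10, kept {D10}.

D10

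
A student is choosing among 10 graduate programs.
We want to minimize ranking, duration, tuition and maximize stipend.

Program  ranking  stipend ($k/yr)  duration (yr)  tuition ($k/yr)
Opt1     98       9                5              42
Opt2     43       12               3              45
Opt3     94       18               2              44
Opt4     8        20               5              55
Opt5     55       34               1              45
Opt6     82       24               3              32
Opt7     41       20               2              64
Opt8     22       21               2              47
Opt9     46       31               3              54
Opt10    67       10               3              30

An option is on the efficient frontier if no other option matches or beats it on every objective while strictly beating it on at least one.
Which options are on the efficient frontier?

Opt1: dominated by Opt6 (ranking 82≤98, stipend 24≥9, duration 3≤5, tuition 32≤42).
Opt2: not dominated.
Opt3: not dominated.
Opt4: not dominated (best ranking).
Opt5: not dominated (best stipend).
Opt6: not dominated.
Opt7: dominated by Opt8 (ranking 22≤41, stipend 21≥20, duration 2≤2, tuition 47≤64).
Opt8: not dominated.
Opt9: not dominated.
Opt10: not dominated (best tuition).

Opt2, Opt3, Opt4, Opt5, Opt6, Opt8, Opt9, Opt10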